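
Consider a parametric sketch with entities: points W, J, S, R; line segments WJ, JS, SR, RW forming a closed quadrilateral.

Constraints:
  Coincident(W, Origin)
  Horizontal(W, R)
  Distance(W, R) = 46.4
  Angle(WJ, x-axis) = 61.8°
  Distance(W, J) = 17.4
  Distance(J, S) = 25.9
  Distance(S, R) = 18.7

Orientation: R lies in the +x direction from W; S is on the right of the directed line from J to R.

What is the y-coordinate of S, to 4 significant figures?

-1.653

Checks: |JS| = 25.90 ✓; |SR| = 18.70 ✓.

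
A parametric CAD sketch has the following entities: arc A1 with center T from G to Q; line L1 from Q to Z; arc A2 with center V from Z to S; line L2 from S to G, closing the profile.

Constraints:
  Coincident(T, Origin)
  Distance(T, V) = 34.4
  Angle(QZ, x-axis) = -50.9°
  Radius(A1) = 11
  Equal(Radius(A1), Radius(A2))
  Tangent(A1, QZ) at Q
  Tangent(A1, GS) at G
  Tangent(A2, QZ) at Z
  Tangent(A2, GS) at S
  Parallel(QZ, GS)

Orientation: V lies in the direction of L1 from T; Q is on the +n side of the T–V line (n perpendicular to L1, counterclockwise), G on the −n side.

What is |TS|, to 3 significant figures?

36.1

The slot axis is L1's direction at -50.9°, so u = (cos -50.9°, sin -50.9°) = (0.631, -0.776) and n = (−sin -50.9°, cos -50.9°) = (0.776, 0.631). T is at the origin and V lies 34.4 along u from T, so V = 34.4·u = (21.7, -26.7). Tangency of A1 to both parallel lines with radius 11.0 puts Q and G at T ± 11.0·n: Q = (8.54, 6.94), G = (-8.54, -6.94). Equal radii place Z and S the same way about V: Z = V + 11.0·n = (30.2, -19.8), S = V − 11.0·n = (13.2, -33.6). Then |TS| = |S − T| = 36.1.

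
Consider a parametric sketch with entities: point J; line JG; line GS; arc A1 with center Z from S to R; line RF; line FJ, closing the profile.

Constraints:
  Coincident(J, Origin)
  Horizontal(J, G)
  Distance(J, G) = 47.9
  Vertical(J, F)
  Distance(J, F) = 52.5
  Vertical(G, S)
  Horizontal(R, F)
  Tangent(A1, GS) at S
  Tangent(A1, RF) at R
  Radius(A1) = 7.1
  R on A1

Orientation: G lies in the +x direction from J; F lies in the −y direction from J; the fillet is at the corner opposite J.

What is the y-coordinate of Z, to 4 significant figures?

-45.40

J is at the origin; J and G share the same y with |JG| = 47.9 and G on the +x side, so G = (47.90, 0.000). JF is vertical with |JF| = 52.5 and F on the −y side, so F = (0.000, -52.50). The virtual corner opposite J is at (47.90, -52.50). The tangent condition forces ZS to be normal to GS and the tangent condition forces ZR to be normal to RF, with radius 7.1, so the center Z sits 7.1 in from both sides at Z = (40.80, -45.40). So Z.y = -45.40.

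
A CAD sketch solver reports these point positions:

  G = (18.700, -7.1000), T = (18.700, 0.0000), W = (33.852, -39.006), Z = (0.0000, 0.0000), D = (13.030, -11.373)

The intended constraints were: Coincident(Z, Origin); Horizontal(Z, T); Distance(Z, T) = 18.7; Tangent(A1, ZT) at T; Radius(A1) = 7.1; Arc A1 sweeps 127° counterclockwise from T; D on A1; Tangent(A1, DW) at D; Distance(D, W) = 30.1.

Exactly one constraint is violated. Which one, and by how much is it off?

Distance(D, W) = 30.1 — off by 4.50.

Z = (0.00, 0.00) ✓; Z.y = 0.00, T.y = 0.00 ✓; |ZT| = 18.70 ✓; ∠(GT, TZ) = 90.00° ✓; |GT| = 7.100 ✓; bearing(G→D) − bearing(G→T) = 127.0° ✓; |GD| = 7.100 ✓; ∠(GD, DW) = 90.00° ✓; |DW| = 34.60 ✗.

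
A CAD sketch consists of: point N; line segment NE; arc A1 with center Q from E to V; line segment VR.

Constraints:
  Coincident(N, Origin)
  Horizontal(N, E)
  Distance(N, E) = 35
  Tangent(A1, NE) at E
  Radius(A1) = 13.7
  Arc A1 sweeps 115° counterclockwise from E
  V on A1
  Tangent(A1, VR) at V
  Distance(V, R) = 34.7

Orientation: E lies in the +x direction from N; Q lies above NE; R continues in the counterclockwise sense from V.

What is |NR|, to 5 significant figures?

60.559

On A1, E sits at bearing -90° from Q; a 115° counterclockwise sweep puts V at bearing 25°, so V = Q + 13.7·(cos 25°, sin 25°) = (47.416, 19.490). Tangency of A1 to VR means the radius QV is perpendicular to VR, so VR runs along (−sin 25°, cos 25°); with |VR| = 34.7, R = (32.752, 50.939). Then |NR| = |R − N| = 60.559.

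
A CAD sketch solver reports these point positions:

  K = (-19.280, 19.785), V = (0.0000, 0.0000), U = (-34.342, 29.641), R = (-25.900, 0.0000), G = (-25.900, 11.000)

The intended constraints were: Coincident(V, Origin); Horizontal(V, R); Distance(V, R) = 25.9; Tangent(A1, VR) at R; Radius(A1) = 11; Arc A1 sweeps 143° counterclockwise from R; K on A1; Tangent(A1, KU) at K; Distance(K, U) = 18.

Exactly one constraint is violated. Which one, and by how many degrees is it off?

Tangent(A1, KU) at K — off by 3.80°.

V = (0.00, 0.00) ✓; V.y = 0.00, R.y = 0.00 ✓; |VR| = 25.90 ✓; ∠(GR, RV) = 90.00° ✓; |GR| = 11.00 ✓; bearing(G→K) − bearing(G→R) = 143.0° ✓; |GK| = 11.00 ✓; ∠(GK, KU) = 86.20° ✗; |KU| = 18.00 ✓.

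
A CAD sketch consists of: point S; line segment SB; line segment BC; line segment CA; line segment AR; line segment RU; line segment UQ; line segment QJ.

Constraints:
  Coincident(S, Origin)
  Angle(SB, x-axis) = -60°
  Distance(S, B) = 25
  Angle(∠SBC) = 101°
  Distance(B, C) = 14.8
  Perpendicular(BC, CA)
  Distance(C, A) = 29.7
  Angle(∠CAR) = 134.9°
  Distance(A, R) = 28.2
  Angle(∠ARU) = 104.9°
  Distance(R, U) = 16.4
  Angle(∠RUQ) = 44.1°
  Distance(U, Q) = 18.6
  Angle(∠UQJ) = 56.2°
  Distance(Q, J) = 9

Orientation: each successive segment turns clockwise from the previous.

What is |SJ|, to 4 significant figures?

20.81

S is at the origin; SB runs at -60.0° with length 25.0, so B = (12.50, -21.65). ∠SBC = 101.0° gives BC at -139.0° from the x-axis; with |BC| = 14.8, C = (1.330, -31.36). The perpendicularity gives CA at right angles to BC, so CA runs at 131.0°; with |CA| = 29.7, A = (-18.15, -8.945). ∠CAR = 134.9° gives AR at 85.90° from the x-axis; with |AR| = 28.2, R = (-16.14, 19.18). ∠ARU = 104.9° gives RU at 10.80° from the x-axis; with |RU| = 16.4, U = (-0.02892, 22.26). ∠RUQ = 44.1° gives UQ at -125.1° from the x-axis; with |UQ| = 18.6, Q = (-10.72, 7.038). ∠UQJ = 56.2° gives QJ at 111.1° from the x-axis; with |QJ| = 9.0, J = (-13.96, 15.43). Then |SJ| = |J − S| = 20.81.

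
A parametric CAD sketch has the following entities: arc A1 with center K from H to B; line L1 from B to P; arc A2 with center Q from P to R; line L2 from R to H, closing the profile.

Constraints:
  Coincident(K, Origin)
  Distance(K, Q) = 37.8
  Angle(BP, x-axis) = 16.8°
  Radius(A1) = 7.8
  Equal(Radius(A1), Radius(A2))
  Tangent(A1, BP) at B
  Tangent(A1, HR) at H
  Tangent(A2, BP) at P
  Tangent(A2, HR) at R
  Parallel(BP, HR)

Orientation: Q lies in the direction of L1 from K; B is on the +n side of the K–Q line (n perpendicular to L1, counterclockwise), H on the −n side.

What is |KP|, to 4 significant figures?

38.60

The slot axis is L1's direction at 16.8°, so u = (cos 16.8°, sin 16.8°) = (0.9573, 0.2890) and n = (−sin 16.8°, cos 16.8°) = (-0.2890, 0.9573). K is at the origin and Q lies 37.8 along u from K, so Q = 37.8·u = (36.19, 10.93). Tangency of A1 to both parallel lines with radius 7.8 puts B and H at K ± 7.8·n: B = (-2.254, 7.467), H = (2.254, -7.467). Equal radii place P and R the same way about Q: P = Q + 7.8·n = (33.93, 18.39), R = Q − 7.8·n = (38.44, 3.458). Then |KP| = |P − K| = 38.60.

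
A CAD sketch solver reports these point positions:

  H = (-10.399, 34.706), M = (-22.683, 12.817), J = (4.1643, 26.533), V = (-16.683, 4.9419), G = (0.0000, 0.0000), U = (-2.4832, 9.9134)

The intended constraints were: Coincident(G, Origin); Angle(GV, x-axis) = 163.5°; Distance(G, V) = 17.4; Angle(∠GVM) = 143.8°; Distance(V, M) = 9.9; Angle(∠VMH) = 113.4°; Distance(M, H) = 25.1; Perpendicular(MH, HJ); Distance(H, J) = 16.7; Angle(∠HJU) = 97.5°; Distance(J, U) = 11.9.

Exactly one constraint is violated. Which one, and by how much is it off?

Distance(J, U) = 11.9 — off by 6.00.

G = (0.00, 0.00) ✓; GV at 163.5° ✓; |GV| = 17.40 ✓; ∠GVM = 143.8° ✓; |VM| = 9.900 ✓; ∠VMH = 113.4° ✓; |MH| = 25.10 ✓; ∠(MH, HJ) = 90.00° ✓; |HJ| = 16.70 ✓; ∠HJU = 97.50° ✓; |JU| = 17.90 ✗.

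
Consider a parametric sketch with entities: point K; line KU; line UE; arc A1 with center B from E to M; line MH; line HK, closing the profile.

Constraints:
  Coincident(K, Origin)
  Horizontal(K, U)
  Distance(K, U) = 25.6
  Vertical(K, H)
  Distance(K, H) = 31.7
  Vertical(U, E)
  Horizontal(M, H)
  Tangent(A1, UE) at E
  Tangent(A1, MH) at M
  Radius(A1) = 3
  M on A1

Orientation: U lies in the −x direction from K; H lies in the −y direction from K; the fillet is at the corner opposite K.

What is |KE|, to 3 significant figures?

38.5

The virtual corner opposite K is at (-25.6, -31.7). Since A1 is tangent to UE there, BE ⟂ UE and the tangent condition forces BM to be normal to MH, with radius 3.0, so the center B sits 3.0 in from both sides at B = (-22.6, -28.7). That places the tangent points at E = (-25.6, -28.7) on UE and M = (-22.6, -31.7) on MH. Then |KE| = |E − K| = 38.5.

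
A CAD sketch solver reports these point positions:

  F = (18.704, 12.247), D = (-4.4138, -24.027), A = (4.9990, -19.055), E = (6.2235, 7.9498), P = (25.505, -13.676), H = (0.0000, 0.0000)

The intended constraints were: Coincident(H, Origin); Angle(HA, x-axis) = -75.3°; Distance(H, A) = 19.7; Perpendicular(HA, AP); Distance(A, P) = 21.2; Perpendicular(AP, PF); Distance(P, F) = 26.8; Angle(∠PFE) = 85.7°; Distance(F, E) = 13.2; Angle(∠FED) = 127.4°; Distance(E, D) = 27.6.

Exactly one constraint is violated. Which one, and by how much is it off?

Distance(E, D) = 27.6 — off by 6.10.

H = (0.00, 0.00) ✓; HA at -75.30° ✓; |HA| = 19.70 ✓; ∠(HA, AP) = 90.00° ✓; |AP| = 21.20 ✓; ∠(AP, PF) = 90.00° ✓; |PF| = 26.80 ✓; ∠PFE = 85.70° ✓; |FE| = 13.20 ✓; ∠FED = 127.4° ✓; |ED| = 33.70 ✗.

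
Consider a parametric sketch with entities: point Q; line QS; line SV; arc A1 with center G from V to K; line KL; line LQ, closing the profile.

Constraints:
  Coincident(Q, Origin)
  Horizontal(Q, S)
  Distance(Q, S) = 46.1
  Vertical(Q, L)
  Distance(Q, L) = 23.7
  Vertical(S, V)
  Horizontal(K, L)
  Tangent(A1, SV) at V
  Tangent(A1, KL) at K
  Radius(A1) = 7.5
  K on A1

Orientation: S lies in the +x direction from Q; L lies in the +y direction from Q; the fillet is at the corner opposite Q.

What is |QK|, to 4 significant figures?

45.30

The virtual corner opposite Q is at (46.10, 23.70). The tangent condition forces GV to be normal to SV and the tangent condition forces GK to be normal to KL, with radius 7.5, so the center G sits 7.5 in from both sides at G = (38.60, 16.20). That places the tangent points at V = (46.10, 16.20) on SV and K = (38.60, 23.70) on KL. Then |QK| = |K − Q| = 45.30.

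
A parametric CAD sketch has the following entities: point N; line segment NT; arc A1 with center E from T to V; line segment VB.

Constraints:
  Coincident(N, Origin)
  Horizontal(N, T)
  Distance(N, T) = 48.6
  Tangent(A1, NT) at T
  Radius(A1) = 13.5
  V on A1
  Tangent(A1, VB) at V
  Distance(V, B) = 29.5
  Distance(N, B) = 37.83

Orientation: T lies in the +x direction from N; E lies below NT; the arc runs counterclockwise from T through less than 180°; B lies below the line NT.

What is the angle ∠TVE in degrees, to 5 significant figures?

61.182°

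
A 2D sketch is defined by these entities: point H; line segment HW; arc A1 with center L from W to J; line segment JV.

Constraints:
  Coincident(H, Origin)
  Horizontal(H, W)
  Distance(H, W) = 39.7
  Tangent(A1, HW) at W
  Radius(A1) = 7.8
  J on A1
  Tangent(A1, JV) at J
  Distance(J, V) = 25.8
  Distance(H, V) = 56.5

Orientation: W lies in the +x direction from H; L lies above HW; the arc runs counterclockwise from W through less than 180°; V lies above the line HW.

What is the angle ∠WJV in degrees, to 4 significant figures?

132.2°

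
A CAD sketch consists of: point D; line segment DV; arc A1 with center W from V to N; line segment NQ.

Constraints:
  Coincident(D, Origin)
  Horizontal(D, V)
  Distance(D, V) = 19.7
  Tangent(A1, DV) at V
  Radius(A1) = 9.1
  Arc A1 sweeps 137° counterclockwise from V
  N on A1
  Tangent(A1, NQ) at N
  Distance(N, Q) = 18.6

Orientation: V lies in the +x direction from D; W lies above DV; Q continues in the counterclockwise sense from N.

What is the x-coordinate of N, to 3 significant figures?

25.9

Since A1 is tangent to DV there, WV ⟂ DV, so W = V + (0, 9.1) = (19.7, 9.10). On A1, V sits at bearing -90° from W; a 137° counterclockwise sweep puts N at bearing 47°, so N = W + 9.1·(cos 47°, sin 47°) = (25.9, 15.8). So N.x = 25.9.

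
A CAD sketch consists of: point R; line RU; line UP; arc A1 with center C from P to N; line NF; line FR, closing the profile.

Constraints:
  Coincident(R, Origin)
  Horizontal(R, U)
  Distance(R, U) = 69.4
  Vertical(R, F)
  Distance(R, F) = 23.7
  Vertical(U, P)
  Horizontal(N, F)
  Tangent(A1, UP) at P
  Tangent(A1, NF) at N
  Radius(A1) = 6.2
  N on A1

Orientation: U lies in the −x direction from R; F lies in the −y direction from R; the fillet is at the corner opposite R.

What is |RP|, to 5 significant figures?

71.572

The virtual corner opposite R is at (-69.400, -23.700). A1 meets UP tangentially, so CP is at right angles to UP and the tangent condition forces CN to be normal to NF, with radius 6.2, so the center C sits 6.2 in from both sides at C = (-63.200, -17.500). That places the tangent points at P = (-69.400, -17.500) on UP and N = (-63.200, -23.700) on NF. Then |RP| = |P − R| = 71.572.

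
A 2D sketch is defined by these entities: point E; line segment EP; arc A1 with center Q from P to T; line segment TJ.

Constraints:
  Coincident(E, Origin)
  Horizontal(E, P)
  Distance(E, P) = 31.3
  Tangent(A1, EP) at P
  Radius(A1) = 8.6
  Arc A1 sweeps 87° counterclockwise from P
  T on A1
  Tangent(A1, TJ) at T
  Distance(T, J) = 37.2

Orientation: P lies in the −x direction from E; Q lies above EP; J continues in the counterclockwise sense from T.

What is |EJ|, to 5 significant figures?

49.831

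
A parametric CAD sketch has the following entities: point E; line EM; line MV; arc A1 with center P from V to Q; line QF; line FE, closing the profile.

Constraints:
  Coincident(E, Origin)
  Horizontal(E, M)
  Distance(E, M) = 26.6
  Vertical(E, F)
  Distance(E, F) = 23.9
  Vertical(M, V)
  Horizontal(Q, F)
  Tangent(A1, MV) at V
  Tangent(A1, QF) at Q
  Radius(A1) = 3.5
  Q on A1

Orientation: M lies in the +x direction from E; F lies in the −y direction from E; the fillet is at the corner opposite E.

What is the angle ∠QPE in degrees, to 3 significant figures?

131°

The virtual corner opposite E is at (26.6, -23.9). Tangency of A1 to MV means the radius PV is perpendicular to MV and tangency of A1 to QF means the radius PQ is perpendicular to QF, with radius 3.5, so the center P sits 3.5 in from both sides at P = (23.1, -20.4). That places the tangent points at V = (26.6, -20.4) on MV and Q = (23.1, -23.9) on QF. Then cos ∠QPE = PQ·PE / (|PQ||PE|), giving 131°.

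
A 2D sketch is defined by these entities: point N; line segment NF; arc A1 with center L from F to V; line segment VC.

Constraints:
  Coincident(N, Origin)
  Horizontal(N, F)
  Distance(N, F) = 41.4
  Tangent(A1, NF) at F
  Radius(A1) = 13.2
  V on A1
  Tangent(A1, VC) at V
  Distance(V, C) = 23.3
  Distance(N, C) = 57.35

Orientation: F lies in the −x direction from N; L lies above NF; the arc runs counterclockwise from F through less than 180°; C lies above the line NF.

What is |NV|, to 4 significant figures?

35.70

Checks: N = (0.00, 0.00) ✓; |LV| = 13.20 ✓; ∠(LV, VC) = 90.00° ✓; |VC| = 23.30 ✓; |NC| = 57.35 ✓.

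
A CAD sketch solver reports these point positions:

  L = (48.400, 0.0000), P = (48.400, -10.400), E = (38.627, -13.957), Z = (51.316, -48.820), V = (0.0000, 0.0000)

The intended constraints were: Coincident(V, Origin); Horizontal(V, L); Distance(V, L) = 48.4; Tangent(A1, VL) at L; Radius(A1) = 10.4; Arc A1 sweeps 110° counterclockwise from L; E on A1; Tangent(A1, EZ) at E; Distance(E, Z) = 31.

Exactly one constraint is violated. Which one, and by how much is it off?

Distance(E, Z) = 31 — off by 6.10.

V = (0.00, 0.00) ✓; V.y = 0.00, L.y = 0.00 ✓; |VL| = 48.40 ✓; ∠(PL, LV) = 90.00° ✓; |PL| = 10.40 ✓; bearing(P→E) − bearing(P→L) = 110.0° ✓; |PE| = 10.40 ✓; ∠(PE, EZ) = 90.00° ✓; |EZ| = 37.10 ✗.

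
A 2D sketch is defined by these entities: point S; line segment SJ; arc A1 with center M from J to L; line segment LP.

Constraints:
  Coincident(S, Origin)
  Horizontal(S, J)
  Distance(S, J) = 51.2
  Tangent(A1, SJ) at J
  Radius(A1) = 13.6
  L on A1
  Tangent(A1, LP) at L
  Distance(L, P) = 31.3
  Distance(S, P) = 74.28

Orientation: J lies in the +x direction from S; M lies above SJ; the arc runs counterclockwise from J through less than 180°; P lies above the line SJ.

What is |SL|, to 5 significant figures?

66.570

S is at the origin; SJ is horizontal with |SJ| = 51.2 and J on the +x side, so J = (51.200, 0.0000). The tangent condition forces MJ to be normal to SJ, so M = J + (0, 13.6) = (51.200, 13.600). Since ML ⟂ LP (tangency), |MP| = √(13.6² + 31.3²) = 34.127 regardless of where L sits on A1. So P lies on both circle(S, 74.28) and circle(M, 34.127); the above-SJ intersection is P = (57.387, 47.161). L is the foot of the tangent from P: L = (64.449, 16.668).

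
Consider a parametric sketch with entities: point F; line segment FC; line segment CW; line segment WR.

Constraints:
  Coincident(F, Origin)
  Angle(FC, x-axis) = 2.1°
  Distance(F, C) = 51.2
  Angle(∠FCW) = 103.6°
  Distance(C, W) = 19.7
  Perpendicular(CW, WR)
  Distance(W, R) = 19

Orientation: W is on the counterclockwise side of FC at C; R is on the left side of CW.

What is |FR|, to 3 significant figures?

44.2

F is at the origin; FC runs at 2.1° with length 51.2, so C = 51.2·(cos 2.1°, sin 2.1°) = (51.2, 1.88). ∠FCW = 103.6°, so CW runs at 2.1° + (180° − 103.6°) = 78.5° from the x-axis; with |CW| = 19.7, W = C + 19.7·(cos 78.5°, sin 78.5°) = (55.1, 21.2). CW is perpendicular to WR; with |WR| = 19.0 on the left of CW, R = W + 19.0·(-0.980, 0.199) = (36.5, 25.0). Then |FR| = |R − F| = 44.2.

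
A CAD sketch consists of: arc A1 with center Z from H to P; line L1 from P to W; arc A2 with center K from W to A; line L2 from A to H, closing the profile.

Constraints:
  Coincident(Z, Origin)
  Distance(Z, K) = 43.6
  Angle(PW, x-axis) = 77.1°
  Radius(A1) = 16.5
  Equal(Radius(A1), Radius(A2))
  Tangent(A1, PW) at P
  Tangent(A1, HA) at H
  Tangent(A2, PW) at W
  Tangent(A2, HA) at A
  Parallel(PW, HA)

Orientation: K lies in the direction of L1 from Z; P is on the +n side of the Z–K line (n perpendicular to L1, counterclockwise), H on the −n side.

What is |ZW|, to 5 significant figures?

46.618

The slot axis is L1's direction at 77.1°, so u = (cos 77.1°, sin 77.1°) = (0.22325, 0.97476) and n = (−sin 77.1°, cos 77.1°) = (-0.97476, 0.22325). Z is at the origin and K lies 43.6 along u from Z, so K = 43.6·u = (9.7337, 42.500). Tangency of A1 to both parallel lines with radius 16.5 puts P and H at Z ± 16.5·n: P = (-16.084, 3.6836), H = (16.084, -3.6836). Equal radii place W and A the same way about K: W = K + 16.5·n = (-6.3499, 46.183), A = K − 16.5·n = (25.817, 38.816). Then |ZW| = |W − Z| = 46.618.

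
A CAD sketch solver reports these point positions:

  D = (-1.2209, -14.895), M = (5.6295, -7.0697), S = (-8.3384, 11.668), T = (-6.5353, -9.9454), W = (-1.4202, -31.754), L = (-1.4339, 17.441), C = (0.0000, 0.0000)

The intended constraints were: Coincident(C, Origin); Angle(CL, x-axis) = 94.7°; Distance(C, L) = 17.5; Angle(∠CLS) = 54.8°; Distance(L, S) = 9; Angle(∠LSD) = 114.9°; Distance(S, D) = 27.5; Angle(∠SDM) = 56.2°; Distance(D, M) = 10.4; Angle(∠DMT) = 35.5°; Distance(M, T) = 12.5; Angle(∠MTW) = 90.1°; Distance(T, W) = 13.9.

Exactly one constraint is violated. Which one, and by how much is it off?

Distance(T, W) = 13.9 — off by 8.50.

C = (0.00, 0.00) ✓; CL at 94.70° ✓; |CL| = 17.50 ✓; ∠CLS = 54.80° ✓; |LS| = 9.000 ✓; ∠LSD = 114.9° ✓; |SD| = 27.50 ✓; ∠SDM = 56.20° ✓; |DM| = 10.40 ✓; ∠DMT = 35.50° ✓; |MT| = 12.50 ✓; ∠MTW = 90.10° ✓; |TW| = 22.40 ✗.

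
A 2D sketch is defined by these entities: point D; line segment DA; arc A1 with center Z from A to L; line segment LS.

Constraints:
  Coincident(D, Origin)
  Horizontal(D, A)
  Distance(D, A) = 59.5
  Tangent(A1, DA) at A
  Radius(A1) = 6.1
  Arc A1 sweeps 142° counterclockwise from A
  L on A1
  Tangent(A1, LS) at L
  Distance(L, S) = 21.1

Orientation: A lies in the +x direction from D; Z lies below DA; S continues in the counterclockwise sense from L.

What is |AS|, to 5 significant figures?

27.143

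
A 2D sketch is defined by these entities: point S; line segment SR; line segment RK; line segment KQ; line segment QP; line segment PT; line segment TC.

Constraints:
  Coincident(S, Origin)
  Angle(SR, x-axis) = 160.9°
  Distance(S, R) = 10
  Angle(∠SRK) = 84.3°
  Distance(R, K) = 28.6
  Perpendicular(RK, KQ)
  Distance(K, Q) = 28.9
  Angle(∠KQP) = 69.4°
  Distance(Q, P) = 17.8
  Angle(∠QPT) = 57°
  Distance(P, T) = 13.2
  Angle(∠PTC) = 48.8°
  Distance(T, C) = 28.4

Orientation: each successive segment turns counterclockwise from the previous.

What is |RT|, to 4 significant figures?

26.99

S is at the origin; SR runs at 160.9° with length 10.0, so R = (-9.449, 3.272). ∠SRK = 84.3° gives RK at -103.4° from the x-axis; with |RK| = 28.6, K = (-16.08, -24.55). RK ⟂ KQ, so KQ runs at -13.40°; with |KQ| = 28.9, Q = (12.04, -31.25). ∠KQP = 69.4° gives QP at 97.20° from the x-axis; with |QP| = 17.8, P = (9.805, -13.59). ∠QPT = 57.0° gives PT at -139.8° from the x-axis; with |PT| = 13.2, T = (-0.2773, -22.11). Then |RT| = |T − R| = 26.99.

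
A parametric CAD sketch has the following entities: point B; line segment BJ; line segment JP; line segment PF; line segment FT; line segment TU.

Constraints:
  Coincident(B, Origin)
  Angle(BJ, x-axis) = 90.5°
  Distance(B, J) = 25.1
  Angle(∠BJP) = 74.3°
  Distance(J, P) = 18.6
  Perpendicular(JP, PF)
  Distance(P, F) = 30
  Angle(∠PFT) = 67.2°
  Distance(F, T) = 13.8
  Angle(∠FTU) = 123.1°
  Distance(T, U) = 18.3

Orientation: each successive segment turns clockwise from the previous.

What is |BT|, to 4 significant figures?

1.036

B is at the origin; BJ runs at 90.5° with length 25.1, so J = (-0.2190, 25.10). ∠BJP = 74.3° gives JP at -15.20° from the x-axis; with |JP| = 18.6, P = (17.73, 20.22). JP is perpendicular to PF, so PF runs at -105.2°; with |PF| = 30.0, F = (9.865, -8.728). ∠PFT = 67.2° gives FT at 142.0° from the x-axis; with |FT| = 13.8, T = (-1.010, -0.2320). Then |BT| = |T − B| = 1.036.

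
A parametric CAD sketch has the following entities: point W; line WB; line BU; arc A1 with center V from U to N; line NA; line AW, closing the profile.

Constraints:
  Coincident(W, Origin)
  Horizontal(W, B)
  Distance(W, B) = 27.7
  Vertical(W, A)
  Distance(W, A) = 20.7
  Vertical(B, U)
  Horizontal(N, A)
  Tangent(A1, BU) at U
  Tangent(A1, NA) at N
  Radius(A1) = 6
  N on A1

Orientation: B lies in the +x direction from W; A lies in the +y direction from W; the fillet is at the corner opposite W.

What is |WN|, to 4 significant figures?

29.99

W is at the origin; WB is horizontal with |WB| = 27.7 and B on the +x side, so B = (27.70, 0.000). WA is vertical with |WA| = 20.7 and A on the +y side, so A = (0.000, 20.70). The virtual corner opposite W is at (27.70, 20.70). Tangency of A1 to BU means the radius VU is perpendicular to BU and the tangent condition forces VN to be normal to NA, with radius 6.0, so the center V sits 6.0 in from both sides at V = (21.70, 14.70). That places the tangent points at U = (27.70, 14.70) on BU and N = (21.70, 20.70) on NA. Then |WN| = |N − W| = 29.99.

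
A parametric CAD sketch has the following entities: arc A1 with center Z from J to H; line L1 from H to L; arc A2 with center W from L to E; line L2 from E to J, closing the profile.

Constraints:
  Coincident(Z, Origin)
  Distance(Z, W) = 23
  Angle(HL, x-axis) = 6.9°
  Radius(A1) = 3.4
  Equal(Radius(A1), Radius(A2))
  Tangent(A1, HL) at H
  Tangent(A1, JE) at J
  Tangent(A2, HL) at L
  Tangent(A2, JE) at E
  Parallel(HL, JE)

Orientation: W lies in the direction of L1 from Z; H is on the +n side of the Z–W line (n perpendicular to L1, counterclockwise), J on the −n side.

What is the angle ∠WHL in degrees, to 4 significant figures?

8.409°

The slot axis is L1's direction at 6.9°, so u = (cos 6.9°, sin 6.9°) = (0.9928, 0.1201) and n = (−sin 6.9°, cos 6.9°) = (-0.1201, 0.9928). Z is at the origin and W lies 23.0 along u from Z, so W = 23.0·u = (22.83, 2.763). Tangency of A1 to both parallel lines with radius 3.4 puts H and J at Z ± 3.4·n: H = (-0.4085, 3.375), J = (0.4085, -3.375). Equal radii place L and E the same way about W: L = W + 3.4·n = (22.42, 6.139), E = W − 3.4·n = (23.24, -0.6122). Then cos ∠WHL = HW·HL / (|HW||HL|), giving 8.409°.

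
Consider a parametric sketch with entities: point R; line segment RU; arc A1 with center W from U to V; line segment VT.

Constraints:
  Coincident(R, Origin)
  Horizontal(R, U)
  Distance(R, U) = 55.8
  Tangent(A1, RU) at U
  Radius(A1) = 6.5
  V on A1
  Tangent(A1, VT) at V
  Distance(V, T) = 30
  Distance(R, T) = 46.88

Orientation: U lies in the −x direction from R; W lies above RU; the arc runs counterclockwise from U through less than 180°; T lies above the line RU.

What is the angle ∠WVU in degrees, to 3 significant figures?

58.9°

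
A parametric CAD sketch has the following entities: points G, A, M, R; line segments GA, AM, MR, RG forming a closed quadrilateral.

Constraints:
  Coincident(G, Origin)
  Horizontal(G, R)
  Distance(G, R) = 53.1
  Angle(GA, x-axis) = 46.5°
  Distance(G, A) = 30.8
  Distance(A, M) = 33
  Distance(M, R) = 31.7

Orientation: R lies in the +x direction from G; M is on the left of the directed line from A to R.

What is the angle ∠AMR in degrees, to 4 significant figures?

73.98°

G is at the origin; G and R share the same y with |GR| = 53.1 and R in +x, so R = (53.1, 0). GA runs at 46.5° with |GA| = 30.8, so A = (21.20, 22.34). M is determined by |AM| = 33.0 and |MR| = 31.7 together: it lies at the intersection of circle(A, 33.0) and circle(R, 31.7). With |AR| = 38.94, the foot of the radical line on AR is 20.55 from A and the perpendicular offset is √(33.0² − 20.55²) = 25.82. Taking the left-of-AR solution: M = (52.85, 31.70).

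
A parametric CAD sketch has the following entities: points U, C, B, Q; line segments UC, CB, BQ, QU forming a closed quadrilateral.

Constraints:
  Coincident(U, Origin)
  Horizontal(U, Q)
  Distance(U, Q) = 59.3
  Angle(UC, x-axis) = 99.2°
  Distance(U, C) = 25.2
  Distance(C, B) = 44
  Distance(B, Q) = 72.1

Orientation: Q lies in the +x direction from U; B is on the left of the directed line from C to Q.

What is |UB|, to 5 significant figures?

64.579

Checks: |CB| = 44.00 ✓; |BQ| = 72.10 ✓.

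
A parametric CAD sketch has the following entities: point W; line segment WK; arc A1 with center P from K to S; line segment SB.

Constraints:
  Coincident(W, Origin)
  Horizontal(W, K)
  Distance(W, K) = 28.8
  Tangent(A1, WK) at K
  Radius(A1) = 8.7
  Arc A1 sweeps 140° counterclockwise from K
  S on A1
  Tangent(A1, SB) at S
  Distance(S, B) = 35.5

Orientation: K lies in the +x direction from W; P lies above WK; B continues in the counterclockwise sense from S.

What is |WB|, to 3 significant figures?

38.9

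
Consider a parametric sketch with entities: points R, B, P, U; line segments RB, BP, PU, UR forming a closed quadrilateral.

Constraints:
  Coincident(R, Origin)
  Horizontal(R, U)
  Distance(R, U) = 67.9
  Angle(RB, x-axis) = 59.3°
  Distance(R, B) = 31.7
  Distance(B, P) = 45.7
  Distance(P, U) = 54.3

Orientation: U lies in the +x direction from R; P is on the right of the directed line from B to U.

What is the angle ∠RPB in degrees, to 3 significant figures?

41.6°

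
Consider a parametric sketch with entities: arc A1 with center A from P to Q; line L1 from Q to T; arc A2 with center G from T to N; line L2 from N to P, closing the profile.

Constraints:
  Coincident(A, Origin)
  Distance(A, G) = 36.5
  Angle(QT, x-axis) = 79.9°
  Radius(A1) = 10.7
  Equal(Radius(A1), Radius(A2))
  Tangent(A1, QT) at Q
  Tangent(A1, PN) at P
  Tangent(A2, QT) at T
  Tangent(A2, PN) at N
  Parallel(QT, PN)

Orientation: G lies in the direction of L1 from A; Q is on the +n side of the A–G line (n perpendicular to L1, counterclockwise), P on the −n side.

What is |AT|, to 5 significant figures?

38.036

Tangency of A1 to both parallel lines with radius 10.7 puts Q and P at A ± 10.7·n: Q = (-10.534, 1.8764), P = (10.534, -1.8764). Equal radii place T and N the same way about G: T = G + 10.7·n = (-4.1333, 37.811), N = G − 10.7·n = (16.935, 34.058). Then |AT| = |T − A| = 38.036.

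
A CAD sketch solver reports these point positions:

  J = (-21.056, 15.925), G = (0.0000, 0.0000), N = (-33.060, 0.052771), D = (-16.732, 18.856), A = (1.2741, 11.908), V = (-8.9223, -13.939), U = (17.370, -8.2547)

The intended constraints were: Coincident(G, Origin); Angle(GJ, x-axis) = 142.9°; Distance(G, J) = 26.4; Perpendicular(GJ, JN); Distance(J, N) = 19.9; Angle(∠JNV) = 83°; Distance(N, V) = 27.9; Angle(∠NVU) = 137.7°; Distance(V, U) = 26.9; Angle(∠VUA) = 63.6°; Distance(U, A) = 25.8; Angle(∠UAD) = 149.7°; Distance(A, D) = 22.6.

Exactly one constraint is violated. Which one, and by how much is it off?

Distance(A, D) = 22.6 — off by 3.30.

G = (0.00, 0.00) ✓; GJ at 142.9° ✓; |GJ| = 26.40 ✓; ∠(GJ, JN) = 90.00° ✓; |JN| = 19.90 ✓; ∠JNV = 83.00° ✓; |NV| = 27.90 ✓; ∠NVU = 137.7° ✓; |VU| = 26.90 ✓; ∠VUA = 63.60° ✓; |UA| = 25.80 ✓; ∠UAD = 149.7° ✓; |AD| = 19.30 ✗.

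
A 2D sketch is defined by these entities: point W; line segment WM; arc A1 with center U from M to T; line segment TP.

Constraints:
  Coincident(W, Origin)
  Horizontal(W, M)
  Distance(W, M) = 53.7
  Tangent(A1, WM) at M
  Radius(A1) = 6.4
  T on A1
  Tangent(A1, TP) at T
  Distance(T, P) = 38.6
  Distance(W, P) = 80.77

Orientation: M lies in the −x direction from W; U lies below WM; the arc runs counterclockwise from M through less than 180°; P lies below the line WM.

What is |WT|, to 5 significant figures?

60.139

Checks: ∠(UM, MW) = 90.00° ✓; |UT| = 6.400 ✓; ∠(UT, TP) = 90.00° ✓; |TP| = 38.60 ✓; |WP| = 80.77 ✓.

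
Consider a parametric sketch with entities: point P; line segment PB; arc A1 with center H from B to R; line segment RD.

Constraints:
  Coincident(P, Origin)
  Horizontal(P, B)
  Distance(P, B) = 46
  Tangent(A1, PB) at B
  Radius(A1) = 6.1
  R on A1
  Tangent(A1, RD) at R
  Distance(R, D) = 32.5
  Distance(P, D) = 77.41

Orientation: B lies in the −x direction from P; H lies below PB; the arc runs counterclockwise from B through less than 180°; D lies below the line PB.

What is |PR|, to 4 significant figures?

50.32

P is at the origin; P and B share the same y with |PB| = 46.0 and B on the −x side, so B = (-46.00, 0.000). A1 meets PB tangentially, so HB is at right angles to PB, so H = B + (0, -6.1) = (-46.00, -6.100). Since HR ⟂ RD (tangency), |HD| = √(6.1² + 32.5²) = 33.07 regardless of where R sits on A1. So D lies on both circle(P, 77.41) and circle(H, 33.07); the below-PB intersection is D = (-73.39, -24.63). R is the foot of the tangent from D: R = (-50.29, -1.765).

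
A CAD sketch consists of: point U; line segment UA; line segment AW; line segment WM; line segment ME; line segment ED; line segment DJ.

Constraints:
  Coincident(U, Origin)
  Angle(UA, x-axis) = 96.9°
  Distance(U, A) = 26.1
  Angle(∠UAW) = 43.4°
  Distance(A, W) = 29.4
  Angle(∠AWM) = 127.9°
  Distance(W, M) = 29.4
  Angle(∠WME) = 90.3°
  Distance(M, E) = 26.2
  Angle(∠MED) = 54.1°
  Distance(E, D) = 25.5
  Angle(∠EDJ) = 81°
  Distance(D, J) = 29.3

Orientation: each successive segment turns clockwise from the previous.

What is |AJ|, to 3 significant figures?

57.6

∠MED = 54.1° gives ED at 52.6° from the x-axis; with |ED| = 25.5, D = (7.86, -1.31). ∠EDJ = 81.0° gives DJ at -46.4° from the x-axis; with |DJ| = 29.3, J = (28.1, -22.5). Then |AJ| = |J − A| = 57.6.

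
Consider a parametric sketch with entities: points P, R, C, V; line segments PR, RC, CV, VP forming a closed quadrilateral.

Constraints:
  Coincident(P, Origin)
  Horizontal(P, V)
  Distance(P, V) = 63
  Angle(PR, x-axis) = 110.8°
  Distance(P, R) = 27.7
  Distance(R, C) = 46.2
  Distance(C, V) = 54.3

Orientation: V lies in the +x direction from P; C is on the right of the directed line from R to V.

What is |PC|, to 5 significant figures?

18.863

Checks: P = (0.00, 0.00) ✓; |RC| = 46.20 ✓; |CV| = 54.30 ✓.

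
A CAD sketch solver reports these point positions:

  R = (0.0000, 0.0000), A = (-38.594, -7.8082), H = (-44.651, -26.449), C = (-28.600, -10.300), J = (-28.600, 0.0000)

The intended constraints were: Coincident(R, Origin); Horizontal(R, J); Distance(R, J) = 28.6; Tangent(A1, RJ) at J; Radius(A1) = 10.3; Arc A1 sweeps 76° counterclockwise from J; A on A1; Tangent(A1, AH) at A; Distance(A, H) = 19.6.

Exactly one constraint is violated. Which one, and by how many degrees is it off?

Tangent(A1, AH) at A — off by 4.00°.

R = (0.00, 0.00) ✓; R.y = 0.00, J.y = 0.00 ✓; |RJ| = 28.60 ✓; ∠(CJ, JR) = 90.00° ✓; |CJ| = 10.30 ✓; bearing(C→A) − bearing(C→J) = 76.00° ✓; |CA| = 10.30 ✓; ∠(CA, AH) = 94.00° ✗; |AH| = 19.60 ✓.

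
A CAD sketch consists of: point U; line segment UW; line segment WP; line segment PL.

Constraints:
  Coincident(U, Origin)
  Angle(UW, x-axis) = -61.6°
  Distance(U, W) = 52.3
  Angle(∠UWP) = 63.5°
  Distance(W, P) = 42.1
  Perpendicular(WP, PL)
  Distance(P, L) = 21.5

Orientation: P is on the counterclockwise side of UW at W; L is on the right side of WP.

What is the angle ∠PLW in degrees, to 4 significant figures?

62.95°

U is at the origin; UW runs at -61.6° with length 52.3, so W = 52.3·(cos -61.6°, sin -61.6°) = (24.88, -46.01). ∠UWP = 63.5°, so WP runs at -61.6° + (180° − 63.5°) = 54.90° from the x-axis; with |WP| = 42.1, P = W + 42.1·(cos 54.90°, sin 54.90°) = (49.08, -11.56). WP is perpendicular to PL; with |PL| = 21.5 on the right of WP, L = P + 21.5·(0.8181, -0.5750) = (66.67, -23.92). Then cos ∠PLW = LP·LW / (|LP||LW|), giving 62.95°.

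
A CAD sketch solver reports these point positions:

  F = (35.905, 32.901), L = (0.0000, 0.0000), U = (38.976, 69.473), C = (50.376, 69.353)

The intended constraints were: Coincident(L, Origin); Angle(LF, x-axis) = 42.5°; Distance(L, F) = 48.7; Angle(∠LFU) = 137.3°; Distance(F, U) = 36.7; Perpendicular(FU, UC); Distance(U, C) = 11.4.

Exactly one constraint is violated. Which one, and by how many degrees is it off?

Perpendicular(FU, UC) — off by 4.20°.

L = (0.00, 0.00) ✓; LF at 42.50° ✓; |LF| = 48.70 ✓; ∠LFU = 137.3° ✓; |FU| = 36.70 ✓; ∠(FU, UC) = 85.80° ✗; |UC| = 11.40 ✓.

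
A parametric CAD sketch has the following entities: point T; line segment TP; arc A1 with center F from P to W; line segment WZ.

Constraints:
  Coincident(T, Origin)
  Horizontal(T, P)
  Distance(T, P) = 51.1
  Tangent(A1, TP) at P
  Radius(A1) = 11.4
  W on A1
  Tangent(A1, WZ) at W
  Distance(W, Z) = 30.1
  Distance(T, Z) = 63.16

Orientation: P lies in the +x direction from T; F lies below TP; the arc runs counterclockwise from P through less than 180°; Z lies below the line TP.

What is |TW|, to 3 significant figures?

42.2

T is at the origin; TP is horizontal with |TP| = 51.1 and P on the +x side, so P = (51.1, 0.00). Tangency of A1 to TP means the radius FP is perpendicular to TP, so F = P + (0, -11.4) = (51.1, -11.4). Since FW ⟂ WZ (tangency), |FZ| = √(11.4² + 30.1²) = 32.2 regardless of where W sits on A1. So Z lies on both circle(T, 63.16) and circle(F, 32.2); the below-TP intersection is Z = (46.1, -43.2). W is the foot of the tangent from Z: W = (39.9, -13.7).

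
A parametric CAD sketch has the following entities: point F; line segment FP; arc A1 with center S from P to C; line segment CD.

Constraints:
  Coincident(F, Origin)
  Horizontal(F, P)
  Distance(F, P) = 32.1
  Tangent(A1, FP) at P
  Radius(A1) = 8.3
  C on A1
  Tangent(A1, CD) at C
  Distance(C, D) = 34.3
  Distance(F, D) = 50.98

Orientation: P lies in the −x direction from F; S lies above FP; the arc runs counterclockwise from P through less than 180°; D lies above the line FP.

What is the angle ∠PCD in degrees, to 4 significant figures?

132.3°

Checks: F = (0.00, 0.00) ✓; |FP| = 32.10 ✓; |SC| = 8.300 ✓; ∠(SC, CD) = 90.00° ✓; |CD| = 34.30 ✓; |FD| = 50.98 ✓.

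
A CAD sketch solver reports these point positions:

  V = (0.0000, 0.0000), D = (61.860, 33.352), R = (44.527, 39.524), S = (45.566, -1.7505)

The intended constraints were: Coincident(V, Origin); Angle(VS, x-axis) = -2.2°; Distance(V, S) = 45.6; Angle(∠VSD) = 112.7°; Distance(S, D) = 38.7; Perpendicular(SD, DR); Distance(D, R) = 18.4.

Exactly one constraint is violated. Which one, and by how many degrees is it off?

Perpendicular(SD, DR) — off by 5.30°.

V = (0.00, 0.00) ✓; VS at -2.200° ✓; |VS| = 45.60 ✓; ∠VSD = 112.7° ✓; |SD| = 38.70 ✓; ∠(SD, DR) = 95.30° ✗; |DR| = 18.40 ✓.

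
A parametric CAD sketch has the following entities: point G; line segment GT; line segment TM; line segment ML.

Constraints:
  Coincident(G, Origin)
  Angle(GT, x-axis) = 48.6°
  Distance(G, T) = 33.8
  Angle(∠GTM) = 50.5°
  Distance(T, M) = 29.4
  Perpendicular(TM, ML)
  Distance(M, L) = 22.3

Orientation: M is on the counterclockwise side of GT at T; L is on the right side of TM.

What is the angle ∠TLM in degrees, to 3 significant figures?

52.8°

G is at the origin; GT runs at 48.6° with length 33.8, so T = 33.8·(cos 48.6°, sin 48.6°) = (22.4, 25.4). ∠GTM = 50.5°, so TM runs at 48.6° + (180° − 50.5°) = 178° from the x-axis; with |TM| = 29.4, M = T + 29.4·(cos 178°, sin 178°) = (-7.03, 26.3). The perpendicularity gives ML at right angles to TM; with |ML| = 22.3 on the right of TM, L = M + 22.3·(0.0332, 0.999) = (-6.29, 48.6). Then cos ∠TLM = LT·LM / (|LT||LM|), giving 52.8°.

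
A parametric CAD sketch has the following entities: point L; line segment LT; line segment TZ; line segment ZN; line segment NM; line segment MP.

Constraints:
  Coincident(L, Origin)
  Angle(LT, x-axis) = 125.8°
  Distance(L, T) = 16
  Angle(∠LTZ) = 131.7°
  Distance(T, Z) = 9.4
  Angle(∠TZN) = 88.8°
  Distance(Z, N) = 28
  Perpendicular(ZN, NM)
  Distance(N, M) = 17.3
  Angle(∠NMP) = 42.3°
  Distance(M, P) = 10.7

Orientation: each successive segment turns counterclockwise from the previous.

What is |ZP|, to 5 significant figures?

22.819

ZN is perpendicular to NM, so NM runs at -4.7000°; with |NM| = 17.3, M = (-3.7620, -15.380). ∠NMP = 42.3° gives MP at 133.00° from the x-axis; with |MP| = 10.7, P = (-11.059, -7.5546). Then |ZP| = |P − Z| = 22.819.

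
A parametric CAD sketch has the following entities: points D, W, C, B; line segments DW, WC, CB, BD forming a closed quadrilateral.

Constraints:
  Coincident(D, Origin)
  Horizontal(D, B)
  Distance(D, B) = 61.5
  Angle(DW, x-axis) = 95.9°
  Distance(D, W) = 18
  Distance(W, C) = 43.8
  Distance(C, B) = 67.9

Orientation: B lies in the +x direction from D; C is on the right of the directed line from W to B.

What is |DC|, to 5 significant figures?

25.923

Checks: D = (0.00, 0.00) ✓; |WC| = 43.80 ✓; |CB| = 67.90 ✓.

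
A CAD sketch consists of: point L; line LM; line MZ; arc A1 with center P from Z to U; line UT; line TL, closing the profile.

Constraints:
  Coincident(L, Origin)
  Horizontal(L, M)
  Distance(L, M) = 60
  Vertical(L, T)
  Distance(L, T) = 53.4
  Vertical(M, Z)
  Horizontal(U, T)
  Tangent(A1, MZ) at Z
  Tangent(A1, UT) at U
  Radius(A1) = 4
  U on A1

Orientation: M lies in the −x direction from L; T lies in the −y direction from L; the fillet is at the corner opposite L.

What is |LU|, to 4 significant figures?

77.38

The virtual corner opposite L is at (-60.00, -53.40). Tangency of A1 to MZ means the radius PZ is perpendicular to MZ and tangency of A1 to UT means the radius PU is perpendicular to UT, with radius 4.0, so the center P sits 4.0 in from both sides at P = (-56.00, -49.40). That places the tangent points at Z = (-60.00, -49.40) on MZ and U = (-56.00, -53.40) on UT. Then |LU| = |U − L| = 77.38.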